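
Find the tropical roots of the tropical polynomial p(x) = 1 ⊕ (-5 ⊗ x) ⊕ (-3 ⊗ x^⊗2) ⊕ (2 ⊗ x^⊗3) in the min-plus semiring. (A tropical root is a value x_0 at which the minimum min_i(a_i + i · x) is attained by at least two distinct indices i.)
Roots: {-5, -2, 6}

Each tropical root is a break point of the lower envelope of the lines y = a_i + i · x (there are 4 lines, with slopes 0, 1, ..., 3). Only the lines that attain the minimum somewhere contribute to roots; other lines are dominated. Here the surviving (envelope) indices are i = 3, i = 2, i = 1, i = 0.
Intersections between consecutive envelope lines give the roots: for adjacent envelope indices i < j the intersection is x = (a_i − a_j) / (j − i). Reading off the sorted break points: {-5, -2, 6}.
Verification: at each break x_0, at least two indices attain the minimum of min_i(a_i + i · x_0).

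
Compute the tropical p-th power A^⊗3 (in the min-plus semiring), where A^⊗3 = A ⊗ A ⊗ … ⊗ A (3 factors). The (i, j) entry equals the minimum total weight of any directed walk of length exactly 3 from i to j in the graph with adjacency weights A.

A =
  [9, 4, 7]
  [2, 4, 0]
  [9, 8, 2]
A^⊗3 =
  [10, 10, 6]
  [8, 10, 4]
  [12, 12, 6]

Each entry (A^⊗3)_ij equals the minimum over all length-3 walks i = v_0 → v_1 → … → v_3 = j of Σ_t A[v_t][v_{t+1}]. For example, for (i, j) = (0, 2) we minimise over 9 possible intermediate vertex sequences; the minimum is 6, attained along the walk 0 → 1 → 2 → 2.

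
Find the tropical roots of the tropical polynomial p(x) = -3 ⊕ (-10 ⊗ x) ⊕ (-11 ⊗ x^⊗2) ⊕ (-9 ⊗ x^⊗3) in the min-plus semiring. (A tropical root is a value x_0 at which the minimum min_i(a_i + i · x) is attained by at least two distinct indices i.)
Roots: {-2, 1, 7}

Each tropical root is a break point of the lower envelope of the lines y = a_i + i · x (there are 4 lines, with slopes 0, 1, ..., 3). Only the lines that attain the minimum somewhere contribute to roots; other lines are dominated. Here the surviving (envelope) indices are i = 3, i = 2, i = 1, i = 0.
Intersections between consecutive envelope lines give the roots: for adjacent envelope indices i < j the intersection is x = (a_i − a_j) / (j − i). Reading off the sorted break points: {-2, 1, 7}.
Verification: at each break x_0, at least two indices attain the minimum of min_i(a_i + i · x_0).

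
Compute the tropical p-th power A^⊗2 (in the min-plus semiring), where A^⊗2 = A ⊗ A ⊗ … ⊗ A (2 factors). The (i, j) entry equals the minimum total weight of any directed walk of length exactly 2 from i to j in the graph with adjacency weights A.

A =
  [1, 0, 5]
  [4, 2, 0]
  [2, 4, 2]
A^⊗2 =
  [2, 1, 0]
  [2, 4, 2]
  [3, 2, 4]

Each entry (A^⊗2)_ij equals the minimum over all length-2 walks i = v_0 → v_1 → … → v_2 = j of Σ_t A[v_t][v_{t+1}]. For example, for (i, j) = (0, 2) we minimise over 3 possible intermediate vertex sequences; the minimum is 0, attained along the walk 0 → 1 → 2.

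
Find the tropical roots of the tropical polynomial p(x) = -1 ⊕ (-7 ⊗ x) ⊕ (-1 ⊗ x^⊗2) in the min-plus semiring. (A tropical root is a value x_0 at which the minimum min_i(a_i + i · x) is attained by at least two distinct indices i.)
Roots: {-6, 6}

Each tropical root is a break point of the lower envelope of the lines y = a_i + i · x (there are 3 lines, with slopes 0, 1, ..., 2). Only the lines that attain the minimum somewhere contribute to roots; other lines are dominated. Here the surviving (envelope) indices are i = 2, i = 1, i = 0.
Intersections between consecutive envelope lines give the roots: for adjacent envelope indices i < j the intersection is x = (a_i − a_j) / (j − i). Reading off the sorted break points: {-6, 6}.
Verification: at each break x_0, at least two indices attain the minimum of min_i(a_i + i · x_0).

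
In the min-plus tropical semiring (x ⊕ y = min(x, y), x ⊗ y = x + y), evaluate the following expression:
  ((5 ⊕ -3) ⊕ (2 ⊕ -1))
((5 ⊕ -3) ⊕ (2 ⊕ -1)) = -3

Expand innermost to outermost. Recall ⊕ takes the minimum of its arguments and ⊗ takes their sum. Working out the expression ((5 ⊕ -3) ⊕ (2 ⊕ -1)) gives -3.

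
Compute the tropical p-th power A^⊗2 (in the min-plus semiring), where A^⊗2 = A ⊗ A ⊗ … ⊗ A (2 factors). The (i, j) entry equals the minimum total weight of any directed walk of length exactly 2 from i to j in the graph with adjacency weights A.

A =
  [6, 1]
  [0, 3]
A^⊗2 =
  [1, 4]
  [3, 1]

Each entry (A^⊗2)_ij equals the minimum over all length-2 walks i = v_0 → v_1 → … → v_2 = j of Σ_t A[v_t][v_{t+1}]. For example, for (i, j) = (0, 1) we minimise over 2 possible intermediate vertex sequences; the minimum is 4, attained along the walk 0 → 1 → 1.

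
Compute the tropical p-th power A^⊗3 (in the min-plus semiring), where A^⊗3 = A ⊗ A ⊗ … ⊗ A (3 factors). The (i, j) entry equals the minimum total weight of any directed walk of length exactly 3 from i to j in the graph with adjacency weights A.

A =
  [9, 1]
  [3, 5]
A^⊗3 =
  [9, 5]
  [7, 9]

Each entry (A^⊗3)_ij equals the minimum over all length-3 walks i = v_0 → v_1 → … → v_3 = j of Σ_t A[v_t][v_{t+1}]. For example, for (i, j) = (0, 1) we minimise over 4 possible intermediate vertex sequences; the minimum is 5, attained along the walk 0 → 1 → 0 → 1.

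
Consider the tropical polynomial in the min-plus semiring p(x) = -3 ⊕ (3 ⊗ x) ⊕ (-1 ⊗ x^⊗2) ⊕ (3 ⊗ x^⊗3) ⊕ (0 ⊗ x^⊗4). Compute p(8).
p(8) = -3

A tropical monomial a ⊗ x^⊗i evaluates to a + i · x. Evaluating each term at x = 8:
  Term 0 contributes -3 + 0 · 8 = -3
  Term 1 contributes 3 + 1 · 8 = 11
  Term 2 contributes -1 + 2 · 8 = 15
  Term 3 contributes 3 + 3 · 8 = 27
  Term 4 contributes 0 + 4 · 8 = 32
p(8) = ⊕ of these = min[-3, 11, 15, 27, 32] = -3.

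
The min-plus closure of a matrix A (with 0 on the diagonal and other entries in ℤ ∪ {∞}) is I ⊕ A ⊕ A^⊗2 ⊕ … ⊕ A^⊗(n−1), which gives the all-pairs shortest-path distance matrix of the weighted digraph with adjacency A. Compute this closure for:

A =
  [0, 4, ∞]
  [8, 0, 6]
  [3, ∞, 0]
Closure =
  [0, 4, 10]
  [8, 0, 6]
  [3, 7, 0]

This is the Floyd-Warshall all-pairs shortest-path computation. For each intermediate vertex k = 0, 1, …, 2, update dist[i][j] ← min(dist[i][j], dist[i][k] + dist[k][j]). The final matrix gives, for each (i, j), the minimum total weight of any directed path from i to j (possibly empty when i = j).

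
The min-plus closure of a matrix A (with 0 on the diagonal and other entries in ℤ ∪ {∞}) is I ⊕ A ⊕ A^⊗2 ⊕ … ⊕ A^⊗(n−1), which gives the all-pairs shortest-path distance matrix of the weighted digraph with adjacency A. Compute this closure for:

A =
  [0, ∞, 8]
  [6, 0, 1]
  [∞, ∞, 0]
Closure =
  [0, ∞, 8]
  [6, 0, 1]
  [∞, ∞, 0]

This is the Floyd-Warshall all-pairs shortest-path computation. For each intermediate vertex k = 0, 1, …, 2, update dist[i][j] ← min(dist[i][j], dist[i][k] + dist[k][j]). The final matrix gives, for each (i, j), the minimum total weight of any directed path from i to j (possibly empty when i = j).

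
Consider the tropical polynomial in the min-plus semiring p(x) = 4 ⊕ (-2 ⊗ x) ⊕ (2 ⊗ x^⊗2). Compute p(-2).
p(-2) = -4

A tropical monomial a ⊗ x^⊗i evaluates to a + i · x. Evaluating each term at x = -2:
  Term 0 contributes 4 + 0 · -2 = 4
  Term 1 contributes -2 + 1 · -2 = -4
  Term 2 contributes 2 + 2 · -2 = -2
p(-2) = ⊕ of these = min[4, -4, -2] = -4.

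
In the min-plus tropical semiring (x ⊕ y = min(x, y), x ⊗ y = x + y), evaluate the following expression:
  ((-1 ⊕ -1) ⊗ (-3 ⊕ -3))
((-1 ⊕ -1) ⊗ (-3 ⊕ -3)) = -4

Expand innermost to outermost. Recall ⊕ takes the minimum of its arguments and ⊗ takes their sum. Working out the expression ((-1 ⊕ -1) ⊗ (-3 ⊕ -3)) gives -4.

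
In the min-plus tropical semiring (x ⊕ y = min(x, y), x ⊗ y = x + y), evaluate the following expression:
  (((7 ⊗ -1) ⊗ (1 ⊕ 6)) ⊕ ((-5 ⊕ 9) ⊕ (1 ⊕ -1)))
(((7 ⊗ -1) ⊗ (1 ⊕ 6)) ⊕ ((-5 ⊕ 9) ⊕ (1 ⊕ -1))) = -5

Expand innermost to outermost. Recall ⊕ takes the minimum of its arguments and ⊗ takes their sum. Working out the expression (((7 ⊗ -1) ⊗ (1 ⊕ 6)) ⊕ ((-5 ⊕ 9) ⊕ (1 ⊕ -1))) gives -5.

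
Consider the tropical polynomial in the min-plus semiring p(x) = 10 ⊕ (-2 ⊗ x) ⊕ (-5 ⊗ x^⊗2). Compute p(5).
p(5) = 3

A tropical monomial a ⊗ x^⊗i evaluates to a + i · x. Evaluating each term at x = 5:
  Term 0 contributes 10 + 0 · 5 = 10
  Term 1 contributes -2 + 1 · 5 = 3
  Term 2 contributes -5 + 2 · 5 = 5
p(5) = ⊕ of these = min[10, 3, 5] = 3.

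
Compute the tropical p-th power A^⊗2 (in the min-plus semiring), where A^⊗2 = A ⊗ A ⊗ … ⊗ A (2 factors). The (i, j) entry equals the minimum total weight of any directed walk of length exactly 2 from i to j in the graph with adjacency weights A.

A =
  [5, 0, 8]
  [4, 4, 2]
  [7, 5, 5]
A^⊗2 =
  [4, 4, 2]
  [8, 4, 6]
  [9, 7, 7]

Each entry (A^⊗2)_ij equals the minimum over all length-2 walks i = v_0 → v_1 → … → v_2 = j of Σ_t A[v_t][v_{t+1}]. For example, for (i, j) = (0, 2) we minimise over 3 possible intermediate vertex sequences; the minimum is 2, attained along the walk 0 → 1 → 2.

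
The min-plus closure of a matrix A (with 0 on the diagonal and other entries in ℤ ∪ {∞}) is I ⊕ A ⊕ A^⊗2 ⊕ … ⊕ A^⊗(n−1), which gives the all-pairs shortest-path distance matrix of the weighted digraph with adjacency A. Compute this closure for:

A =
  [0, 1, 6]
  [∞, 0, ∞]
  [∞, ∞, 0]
Closure =
  [0, 1, 6]
  [∞, 0, ∞]
  [∞, ∞, 0]

This is the Floyd-Warshall all-pairs shortest-path computation. For each intermediate vertex k = 0, 1, …, 2, update dist[i][j] ← min(dist[i][j], dist[i][k] + dist[k][j]). The final matrix gives, for each (i, j), the minimum total weight of any directed path from i to j (possibly empty when i = j).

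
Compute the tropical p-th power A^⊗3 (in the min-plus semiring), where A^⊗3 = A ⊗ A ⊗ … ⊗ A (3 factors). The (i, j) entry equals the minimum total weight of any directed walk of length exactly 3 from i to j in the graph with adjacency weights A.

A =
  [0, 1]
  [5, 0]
A^⊗3 =
  [0, 1]
  [5, 0]

Each entry (A^⊗3)_ij equals the minimum over all length-3 walks i = v_0 → v_1 → … → v_3 = j of Σ_t A[v_t][v_{t+1}]. For example, for (i, j) = (0, 1) we minimise over 4 possible intermediate vertex sequences; the minimum is 1, attained along the walk 0 → 0 → 0 → 1.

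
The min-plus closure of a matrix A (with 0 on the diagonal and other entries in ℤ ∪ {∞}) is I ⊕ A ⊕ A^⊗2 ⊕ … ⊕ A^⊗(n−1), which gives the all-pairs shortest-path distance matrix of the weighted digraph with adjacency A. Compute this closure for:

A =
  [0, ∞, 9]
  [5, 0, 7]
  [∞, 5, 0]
Closure =
  [0, 14, 9]
  [5, 0, 7]
  [10, 5, 0]

This is the Floyd-Warshall all-pairs shortest-path computation. For each intermediate vertex k = 0, 1, …, 2, update dist[i][j] ← min(dist[i][j], dist[i][k] + dist[k][j]). The final matrix gives, for each (i, j), the minimum total weight of any directed path from i to j (possibly empty when i = j).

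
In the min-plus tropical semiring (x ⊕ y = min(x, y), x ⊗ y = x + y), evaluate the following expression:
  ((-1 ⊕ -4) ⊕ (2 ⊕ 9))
((-1 ⊕ -4) ⊕ (2 ⊕ 9)) = -4

Expand innermost to outermost. Recall ⊕ takes the minimum of its arguments and ⊗ takes their sum. Working out the expression ((-1 ⊕ -4) ⊕ (2 ⊕ 9)) gives -4.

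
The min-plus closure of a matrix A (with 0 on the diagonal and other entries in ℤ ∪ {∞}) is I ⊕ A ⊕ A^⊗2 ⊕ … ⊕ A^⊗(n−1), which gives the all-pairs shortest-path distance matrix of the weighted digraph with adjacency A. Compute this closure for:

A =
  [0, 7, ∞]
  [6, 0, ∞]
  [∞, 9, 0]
Closure =
  [0, 7, ∞]
  [6, 0, ∞]
  [15, 9, 0]

This is the Floyd-Warshall all-pairs shortest-path computation. For each intermediate vertex k = 0, 1, …, 2, update dist[i][j] ← min(dist[i][j], dist[i][k] + dist[k][j]). The final matrix gives, for each (i, j), the minimum total weight of any directed path from i to j (possibly empty when i = j).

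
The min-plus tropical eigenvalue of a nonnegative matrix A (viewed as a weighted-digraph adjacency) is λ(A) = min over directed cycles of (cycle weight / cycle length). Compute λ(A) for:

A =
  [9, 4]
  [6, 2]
λ(A) = 2

Enumerate directed cycles and compute their means (weight / length). Sample:
  cycle 0 → 0: weight = 9, length = 1, mean = 9/1 ≈ 9.000
  cycle 1 → 1: weight = 2, length = 1, mean = 2/1 ≈ 2.000
  cycle 0 → 1 → 0: weight = 10, length = 2, mean = 10/2 ≈ 5.000
  cycle 1 → 0 → 1: weight = 10, length = 2, mean = 10/2 ≈ 5.000
Minimum mean = 2.000, attained e.g. along the cycle 1 → 1 with weight 2 and length 1. So λ(A) = 2/1 = 2.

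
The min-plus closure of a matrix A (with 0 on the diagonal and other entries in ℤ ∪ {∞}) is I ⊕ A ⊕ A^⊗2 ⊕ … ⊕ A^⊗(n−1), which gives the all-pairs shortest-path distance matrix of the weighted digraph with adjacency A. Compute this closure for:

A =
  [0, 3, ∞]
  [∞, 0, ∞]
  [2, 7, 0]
Closure =
  [0, 3, ∞]
  [∞, 0, ∞]
  [2, 5, 0]

This is the Floyd-Warshall all-pairs shortest-path computation. For each intermediate vertex k = 0, 1, …, 2, update dist[i][j] ← min(dist[i][j], dist[i][k] + dist[k][j]). The final matrix gives, for each (i, j), the minimum total weight of any directed path from i to j (possibly empty when i = j).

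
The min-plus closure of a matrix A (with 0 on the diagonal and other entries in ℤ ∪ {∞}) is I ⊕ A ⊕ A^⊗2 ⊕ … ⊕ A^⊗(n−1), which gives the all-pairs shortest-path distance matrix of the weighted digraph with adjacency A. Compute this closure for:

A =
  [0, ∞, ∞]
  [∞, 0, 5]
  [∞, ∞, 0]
Closure =
  [0, ∞, ∞]
  [∞, 0, 5]
  [∞, ∞, 0]

This is the Floyd-Warshall all-pairs shortest-path computation. For each intermediate vertex k = 0, 1, …, 2, update dist[i][j] ← min(dist[i][j], dist[i][k] + dist[k][j]). The final matrix gives, for each (i, j), the minimum total weight of any directed path from i to j (possibly empty when i = j).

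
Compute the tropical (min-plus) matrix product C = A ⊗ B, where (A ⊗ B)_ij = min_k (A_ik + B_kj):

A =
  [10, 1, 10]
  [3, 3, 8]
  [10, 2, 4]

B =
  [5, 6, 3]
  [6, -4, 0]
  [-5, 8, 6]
A ⊗ B =
  [5, -3, 1]
  [3, -1, 3]
  [-1, -2, 2]

Apply the min-plus product entry-by-entry:
  C[0][0] = min over k of (A[0][0] + B[0][0] = 10 + 5 = 15, A[0][1] + B[1][0] = 1 + 6 = 7, A[0][2] + B[2][0] = 10 + -5 = 5) = 5 (attained at k = 2)
  C[0][1] = min over k of (A[0][0] + B[0][1] = 10 + 6 = 16, A[0][1] + B[1][1] = 1 + -4 = -3, A[0][2] + B[2][1] = 10 + 8 = 18) = -3 (attained at k = 1)
  C[0][2] = min over k of (A[0][0] + B[0][2] = 10 + 3 = 13, A[0][1] + B[1][2] = 1 + 0 = 1, A[0][2] + B[2][2] = 10 + 6 = 16) = 1 (attained at k = 1)
  C[1][0] = min over k of (A[1][0] + B[0][0] = 3 + 5 = 8, A[1][1] + B[1][0] = 3 + 6 = 9, A[1][2] + B[2][0] = 8 + -5 = 3) = 3 (attained at k = 2)
  C[1][1] = min over k of (A[1][0] + B[0][1] = 3 + 6 = 9, A[1][1] + B[1][1] = 3 + -4 = -1, A[1][2] + B[2][1] = 8 + 8 = 16) = -1 (attained at k = 1)
  C[1][2] = min over k of (A[1][0] + B[0][2] = 3 + 3 = 6, A[1][1] + B[1][2] = 3 + 0 = 3, A[1][2] + B[2][2] = 8 + 6 = 14) = 3 (attained at k = 1)
  C[2][0] = min over k of (A[2][0] + B[0][0] = 10 + 5 = 15, A[2][1] + B[1][0] = 2 + 6 = 8, A[2][2] + B[2][0] = 4 + -5 = -1) = -1 (attained at k = 2)
  C[2][1] = min over k of (A[2][0] + B[0][1] = 10 + 6 = 16, A[2][1] + B[1][1] = 2 + -4 = -2, A[2][2] + B[2][1] = 4 + 8 = 12) = -2 (attained at k = 1)
  C[2][2] = min over k of (A[2][0] + B[0][2] = 10 + 3 = 13, A[2][1] + B[1][2] = 2 + 0 = 2, A[2][2] + B[2][2] = 4 + 6 = 10) = 2 (attained at k = 1)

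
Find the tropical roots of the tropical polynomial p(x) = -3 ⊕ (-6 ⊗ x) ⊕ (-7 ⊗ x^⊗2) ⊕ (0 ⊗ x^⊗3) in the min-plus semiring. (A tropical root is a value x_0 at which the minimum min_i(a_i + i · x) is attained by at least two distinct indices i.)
Roots: {-7, 1, 3}

Each tropical root is a break point of the lower envelope of the lines y = a_i + i · x (there are 4 lines, with slopes 0, 1, ..., 3). Only the lines that attain the minimum somewhere contribute to roots; other lines are dominated. Here the surviving (envelope) indices are i = 3, i = 2, i = 1, i = 0.
Intersections between consecutive envelope lines give the roots: for adjacent envelope indices i < j the intersection is x = (a_i − a_j) / (j − i). Reading off the sorted break points: {-7, 1, 3}.
Verification: at each break x_0, at least two indices attain the minimum of min_i(a_i + i · x_0).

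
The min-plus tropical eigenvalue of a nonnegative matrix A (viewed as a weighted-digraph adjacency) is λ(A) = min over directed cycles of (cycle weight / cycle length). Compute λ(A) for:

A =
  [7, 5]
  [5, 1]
λ(A) = 1

Enumerate directed cycles and compute their means (weight / length). Sample:
  cycle 0 → 0: weight = 7, length = 1, mean = 7/1 ≈ 7.000
  cycle 1 → 1: weight = 1, length = 1, mean = 1/1 ≈ 1.000
  cycle 0 → 1 → 0: weight = 10, length = 2, mean = 10/2 ≈ 5.000
  cycle 1 → 0 → 1: weight = 10, length = 2, mean = 10/2 ≈ 5.000
Minimum mean = 1.000, attained e.g. along the cycle 1 → 1 with weight 1 and length 1. So λ(A) = 1/1 = 1.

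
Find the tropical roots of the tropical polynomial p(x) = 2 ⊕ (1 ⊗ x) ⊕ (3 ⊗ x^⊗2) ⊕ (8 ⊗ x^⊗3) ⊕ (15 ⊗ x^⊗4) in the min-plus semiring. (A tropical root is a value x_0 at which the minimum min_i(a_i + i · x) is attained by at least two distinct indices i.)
Roots: {-7, -5, -2, 1}

Each tropical root is a break point of the lower envelope of the lines y = a_i + i · x (there are 5 lines, with slopes 0, 1, ..., 4). Only the lines that attain the minimum somewhere contribute to roots; other lines are dominated. Here the surviving (envelope) indices are i = 4, i = 3, i = 2, i = 1, i = 0.
Intersections between consecutive envelope lines give the roots: for adjacent envelope indices i < j the intersection is x = (a_i − a_j) / (j − i). Reading off the sorted break points: {-7, -5, -2, 1}.
Verification: at each break x_0, at least two indices attain the minimum of min_i(a_i + i · x_0).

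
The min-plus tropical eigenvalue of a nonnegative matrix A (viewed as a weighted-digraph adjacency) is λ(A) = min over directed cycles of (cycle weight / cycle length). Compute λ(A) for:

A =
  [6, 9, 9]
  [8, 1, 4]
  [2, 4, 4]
λ(A) = 1

Enumerate directed cycles and compute their means (weight / length). Sample:
  cycle 0 → 0: weight = 6, length = 1, mean = 6/1 ≈ 6.000
  cycle 1 → 1: weight = 1, length = 1, mean = 1/1 ≈ 1.000
  cycle 2 → 2: weight = 4, length = 1, mean = 4/1 ≈ 4.000
  cycle 0 → 1 → 0: weight = 17, length = 2, mean = 17/2 ≈ 8.500
  cycle 0 → 2 → 0: weight = 11, length = 2, mean = 11/2 ≈ 5.500
  cycle 1 → 0 → 1: weight = 17, length = 2, mean = 17/2 ≈ 8.500
Minimum mean = 1.000, attained e.g. along the cycle 1 → 1 with weight 1 and length 1. So λ(A) = 1/1 = 1.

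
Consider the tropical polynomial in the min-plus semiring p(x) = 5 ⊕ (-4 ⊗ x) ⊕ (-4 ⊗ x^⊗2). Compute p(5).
p(5) = 1

A tropical monomial a ⊗ x^⊗i evaluates to a + i · x. Evaluating each term at x = 5:
  Term 0 contributes 5 + 0 · 5 = 5
  Term 1 contributes -4 + 1 · 5 = 1
  Term 2 contributes -4 + 2 · 5 = 6
p(5) = ⊕ of these = min[5, 1, 6] = 1.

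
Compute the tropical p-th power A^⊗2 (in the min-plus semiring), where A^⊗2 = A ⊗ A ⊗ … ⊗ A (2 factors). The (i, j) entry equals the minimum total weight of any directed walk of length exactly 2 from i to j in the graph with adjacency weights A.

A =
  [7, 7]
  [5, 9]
A^⊗2 =
  [12, 14]
  [12, 12]

Each entry (A^⊗2)_ij equals the minimum over all length-2 walks i = v_0 → v_1 → … → v_2 = j of Σ_t A[v_t][v_{t+1}]. For example, for (i, j) = (0, 1) we minimise over 2 possible intermediate vertex sequences; the minimum is 14, attained along the walk 0 → 0 → 1.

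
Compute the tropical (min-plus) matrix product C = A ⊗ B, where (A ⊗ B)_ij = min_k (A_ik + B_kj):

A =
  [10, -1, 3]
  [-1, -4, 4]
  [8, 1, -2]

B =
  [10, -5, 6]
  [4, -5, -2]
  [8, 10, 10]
A ⊗ B =
  [3, -6, -3]
  [0, -9, -6]
  [5, -4, -1]

Apply the min-plus product entry-by-entry:
  C[0][0] = min over k of (A[0][0] + B[0][0] = 10 + 10 = 20, A[0][1] + B[1][0] = -1 + 4 = 3, A[0][2] + B[2][0] = 3 + 8 = 11) = 3 (attained at k = 1)
  C[0][1] = min over k of (A[0][0] + B[0][1] = 10 + -5 = 5, A[0][1] + B[1][1] = -1 + -5 = -6, A[0][2] + B[2][1] = 3 + 10 = 13) = -6 (attained at k = 1)
  C[0][2] = min over k of (A[0][0] + B[0][2] = 10 + 6 = 16, A[0][1] + B[1][2] = -1 + -2 = -3, A[0][2] + B[2][2] = 3 + 10 = 13) = -3 (attained at k = 1)
  C[1][0] = min over k of (A[1][0] + B[0][0] = -1 + 10 = 9, A[1][1] + B[1][0] = -4 + 4 = 0, A[1][2] + B[2][0] = 4 + 8 = 12) = 0 (attained at k = 1)
  C[1][1] = min over k of (A[1][0] + B[0][1] = -1 + -5 = -6, A[1][1] + B[1][1] = -4 + -5 = -9, A[1][2] + B[2][1] = 4 + 10 = 14) = -9 (attained at k = 1)
  C[1][2] = min over k of (A[1][0] + B[0][2] = -1 + 6 = 5, A[1][1] + B[1][2] = -4 + -2 = -6, A[1][2] + B[2][2] = 4 + 10 = 14) = -6 (attained at k = 1)
  C[2][0] = min over k of (A[2][0] + B[0][0] = 8 + 10 = 18, A[2][1] + B[1][0] = 1 + 4 = 5, A[2][2] + B[2][0] = -2 + 8 = 6) = 5 (attained at k = 1)
  C[2][1] = min over k of (A[2][0] + B[0][1] = 8 + -5 = 3, A[2][1] + B[1][1] = 1 + -5 = -4, A[2][2] + B[2][1] = -2 + 10 = 8) = -4 (attained at k = 1)
  C[2][2] = min over k of (A[2][0] + B[0][2] = 8 + 6 = 14, A[2][1] + B[1][2] = 1 + -2 = -1, A[2][2] + B[2][2] = -2 + 10 = 8) = -1 (attained at k = 1)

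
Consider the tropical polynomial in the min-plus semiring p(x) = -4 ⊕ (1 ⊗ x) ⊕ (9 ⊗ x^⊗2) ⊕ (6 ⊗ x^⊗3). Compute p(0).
p(0) = -4

A tropical monomial a ⊗ x^⊗i evaluates to a + i · x. Evaluating each term at x = 0:
  Term 0 contributes -4 + 0 · 0 = -4
  Term 1 contributes 1 + 1 · 0 = 1
  Term 2 contributes 9 + 2 · 0 = 9
  Term 3 contributes 6 + 3 · 0 = 6
p(0) = ⊕ of these = min[-4, 1, 9, 6] = -4.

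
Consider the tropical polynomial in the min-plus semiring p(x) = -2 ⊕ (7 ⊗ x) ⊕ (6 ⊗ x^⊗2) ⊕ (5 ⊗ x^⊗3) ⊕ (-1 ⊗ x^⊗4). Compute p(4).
p(4) = -2

A tropical monomial a ⊗ x^⊗i evaluates to a + i · x. Evaluating each term at x = 4:
  Term 0 contributes -2 + 0 · 4 = -2
  Term 1 contributes 7 + 1 · 4 = 11
  Term 2 contributes 6 + 2 · 4 = 14
  Term 3 contributes 5 + 3 · 4 = 17
  Term 4 contributes -1 + 4 · 4 = 15
p(4) = ⊕ of these = min[-2, 11, 14, 17, 15] = -2.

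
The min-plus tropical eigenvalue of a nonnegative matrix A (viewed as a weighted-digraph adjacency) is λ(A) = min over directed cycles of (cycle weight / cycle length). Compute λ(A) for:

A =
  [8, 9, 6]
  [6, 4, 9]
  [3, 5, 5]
λ(A) = 4

Enumerate directed cycles and compute their means (weight / length). Sample:
  cycle 0 → 0: weight = 8, length = 1, mean = 8/1 ≈ 8.000
  cycle 1 → 1: weight = 4, length = 1, mean = 4/1 ≈ 4.000
  cycle 2 → 2: weight = 5, length = 1, mean = 5/1 ≈ 5.000
  cycle 0 → 1 → 0: weight = 15, length = 2, mean = 15/2 ≈ 7.500
  cycle 0 → 2 → 0: weight = 9, length = 2, mean = 9/2 ≈ 4.500
  cycle 1 → 0 → 1: weight = 15, length = 2, mean = 15/2 ≈ 7.500
Minimum mean = 4.000, attained e.g. along the cycle 1 → 1 with weight 4 and length 1. So λ(A) = 4/1 = 4.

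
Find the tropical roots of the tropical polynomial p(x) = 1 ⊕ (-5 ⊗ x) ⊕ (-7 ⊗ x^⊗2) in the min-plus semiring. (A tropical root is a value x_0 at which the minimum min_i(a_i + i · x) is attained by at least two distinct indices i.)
Roots: {2, 6}

Each tropical root is a break point of the lower envelope of the lines y = a_i + i · x (there are 3 lines, with slopes 0, 1, ..., 2). Only the lines that attain the minimum somewhere contribute to roots; other lines are dominated. Here the surviving (envelope) indices are i = 2, i = 1, i = 0.
Intersections between consecutive envelope lines give the roots: for adjacent envelope indices i < j the intersection is x = (a_i − a_j) / (j − i). Reading off the sorted break points: {2, 6}.
Verification: at each break x_0, at least two indices attain the minimum of min_i(a_i + i · x_0).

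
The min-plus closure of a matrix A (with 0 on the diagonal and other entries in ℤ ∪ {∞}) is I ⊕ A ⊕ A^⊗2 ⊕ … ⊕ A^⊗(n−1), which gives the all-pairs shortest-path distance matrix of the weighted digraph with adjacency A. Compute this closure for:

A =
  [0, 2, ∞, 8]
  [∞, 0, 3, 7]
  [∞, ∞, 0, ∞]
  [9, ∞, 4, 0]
Closure =
  [0, 2, 5, 8]
  [16, 0, 3, 7]
  [∞, ∞, 0, ∞]
  [9, 11, 4, 0]

This is the Floyd-Warshall all-pairs shortest-path computation. For each intermediate vertex k = 0, 1, …, 3, update dist[i][j] ← min(dist[i][j], dist[i][k] + dist[k][j]). The final matrix gives, for each (i, j), the minimum total weight of any directed path from i to j (possibly empty when i = j).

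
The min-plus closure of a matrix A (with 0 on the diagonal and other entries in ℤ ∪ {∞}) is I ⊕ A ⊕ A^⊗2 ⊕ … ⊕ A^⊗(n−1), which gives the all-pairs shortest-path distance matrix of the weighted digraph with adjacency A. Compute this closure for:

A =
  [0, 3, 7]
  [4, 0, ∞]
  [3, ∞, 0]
Closure =
  [0, 3, 7]
  [4, 0, 11]
  [3, 6, 0]

This is the Floyd-Warshall all-pairs shortest-path computation. For each intermediate vertex k = 0, 1, …, 2, update dist[i][j] ← min(dist[i][j], dist[i][k] + dist[k][j]). The final matrix gives, for each (i, j), the minimum total weight of any directed path from i to j (possibly empty when i = j).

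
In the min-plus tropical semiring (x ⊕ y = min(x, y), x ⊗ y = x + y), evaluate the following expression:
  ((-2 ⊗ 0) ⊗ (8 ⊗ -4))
((-2 ⊗ 0) ⊗ (8 ⊗ -4)) = 2

Expand innermost to outermost. Recall ⊕ takes the minimum of its arguments and ⊗ takes their sum. Working out the expression ((-2 ⊗ 0) ⊗ (8 ⊗ -4)) gives 2.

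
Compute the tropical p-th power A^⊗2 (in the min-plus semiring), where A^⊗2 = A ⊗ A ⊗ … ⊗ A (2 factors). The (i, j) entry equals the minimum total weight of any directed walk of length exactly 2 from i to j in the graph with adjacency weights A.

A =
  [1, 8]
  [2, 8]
A^⊗2 =
  [2, 9]
  [3, 10]

Each entry (A^⊗2)_ij equals the minimum over all length-2 walks i = v_0 → v_1 → … → v_2 = j of Σ_t A[v_t][v_{t+1}]. For example, for (i, j) = (0, 1) we minimise over 2 possible intermediate vertex sequences; the minimum is 9, attained along the walk 0 → 0 → 1.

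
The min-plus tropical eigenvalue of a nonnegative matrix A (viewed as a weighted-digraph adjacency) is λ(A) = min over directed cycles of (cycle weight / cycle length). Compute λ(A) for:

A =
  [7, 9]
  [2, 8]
λ(A) = 11/2

Enumerate directed cycles and compute their means (weight / length). Sample:
  cycle 0 → 0: weight = 7, length = 1, mean = 7/1 ≈ 7.000
  cycle 1 → 1: weight = 8, length = 1, mean = 8/1 ≈ 8.000
  cycle 0 → 1 → 0: weight = 11, length = 2, mean = 11/2 ≈ 5.500
  cycle 1 → 0 → 1: weight = 11, length = 2, mean = 11/2 ≈ 5.500
Minimum mean = 5.500, attained e.g. along the cycle 0 → 1 → 0 with weight 11 and length 2. So λ(A) = 11/2 = 11/2.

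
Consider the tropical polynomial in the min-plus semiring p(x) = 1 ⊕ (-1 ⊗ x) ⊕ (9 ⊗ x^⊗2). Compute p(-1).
p(-1) = -2

A tropical monomial a ⊗ x^⊗i evaluates to a + i · x. Evaluating each term at x = -1:
  Term 0 contributes 1 + 0 · -1 = 1
  Term 1 contributes -1 + 1 · -1 = -2
  Term 2 contributes 9 + 2 · -1 = 7
p(-1) = ⊕ of these = min[1, -2, 7] = -2.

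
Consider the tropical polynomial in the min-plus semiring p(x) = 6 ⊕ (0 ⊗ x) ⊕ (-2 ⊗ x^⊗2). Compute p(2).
p(2) = 2

A tropical monomial a ⊗ x^⊗i evaluates to a + i · x. Evaluating each term at x = 2:
  Term 0 contributes 6 + 0 · 2 = 6
  Term 1 contributes 0 + 1 · 2 = 2
  Term 2 contributes -2 + 2 · 2 = 2
p(2) = ⊕ of these = min[6, 2, 2] = 2.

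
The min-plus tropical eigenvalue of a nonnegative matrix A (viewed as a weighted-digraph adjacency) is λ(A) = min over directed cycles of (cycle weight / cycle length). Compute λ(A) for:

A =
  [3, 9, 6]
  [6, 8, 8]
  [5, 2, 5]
λ(A) = 3

Enumerate directed cycles and compute their means (weight / length). Sample:
  cycle 0 → 0: weight = 3, length = 1, mean = 3/1 ≈ 3.000
  cycle 1 → 1: weight = 8, length = 1, mean = 8/1 ≈ 8.000
  cycle 2 → 2: weight = 5, length = 1, mean = 5/1 ≈ 5.000
  cycle 0 → 1 → 0: weight = 15, length = 2, mean = 15/2 ≈ 7.500
  cycle 0 → 2 → 0: weight = 11, length = 2, mean = 11/2 ≈ 5.500
  cycle 1 → 0 → 1: weight = 15, length = 2, mean = 15/2 ≈ 7.500
Minimum mean = 3.000, attained e.g. along the cycle 0 → 0 with weight 3 and length 1. So λ(A) = 3/1 = 3.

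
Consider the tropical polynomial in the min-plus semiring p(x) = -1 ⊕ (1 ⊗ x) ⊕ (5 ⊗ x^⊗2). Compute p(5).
p(5) = -1

A tropical monomial a ⊗ x^⊗i evaluates to a + i · x. Evaluating each term at x = 5:
  Term 0 contributes -1 + 0 · 5 = -1
  Term 1 contributes 1 + 1 · 5 = 6
  Term 2 contributes 5 + 2 · 5 = 15
p(5) = ⊕ of these = min[-1, 6, 15] = -1.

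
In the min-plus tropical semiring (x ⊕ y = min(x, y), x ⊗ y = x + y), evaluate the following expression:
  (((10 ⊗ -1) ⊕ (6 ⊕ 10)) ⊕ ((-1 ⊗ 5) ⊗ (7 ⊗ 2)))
(((10 ⊗ -1) ⊕ (6 ⊕ 10)) ⊕ ((-1 ⊗ 5) ⊗ (7 ⊗ 2))) = 6

Expand innermost to outermost. Recall ⊕ takes the minimum of its arguments and ⊗ takes their sum. Working out the expression (((10 ⊗ -1) ⊕ (6 ⊕ 10)) ⊕ ((-1 ⊗ 5) ⊗ (7 ⊗ 2))) gives 6.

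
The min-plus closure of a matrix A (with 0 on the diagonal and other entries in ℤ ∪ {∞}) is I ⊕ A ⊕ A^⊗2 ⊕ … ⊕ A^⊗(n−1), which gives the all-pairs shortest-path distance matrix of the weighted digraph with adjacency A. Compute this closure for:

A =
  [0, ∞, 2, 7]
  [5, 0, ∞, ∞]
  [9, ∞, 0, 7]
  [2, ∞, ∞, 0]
Closure =
  [0, ∞, 2, 7]
  [5, 0, 7, 12]
  [9, ∞, 0, 7]
  [2, ∞, 4, 0]

This is the Floyd-Warshall all-pairs shortest-path computation. For each intermediate vertex k = 0, 1, …, 3, update dist[i][j] ← min(dist[i][j], dist[i][k] + dist[k][j]). The final matrix gives, for each (i, j), the minimum total weight of any directed path from i to j (possibly empty when i = j).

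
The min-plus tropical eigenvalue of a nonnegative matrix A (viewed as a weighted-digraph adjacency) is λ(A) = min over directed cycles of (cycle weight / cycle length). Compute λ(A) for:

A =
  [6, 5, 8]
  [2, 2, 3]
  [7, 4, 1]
λ(A) = 1

Enumerate directed cycles and compute their means (weight / length). Sample:
  cycle 0 → 0: weight = 6, length = 1, mean = 6/1 ≈ 6.000
  cycle 1 → 1: weight = 2, length = 1, mean = 2/1 ≈ 2.000
  cycle 2 → 2: weight = 1, length = 1, mean = 1/1 ≈ 1.000
  cycle 0 → 1 → 0: weight = 7, length = 2, mean = 7/2 ≈ 3.500
  cycle 0 → 2 → 0: weight = 15, length = 2, mean = 15/2 ≈ 7.500
  cycle 1 → 0 → 1: weight = 7, length = 2, mean = 7/2 ≈ 3.500
Minimum mean = 1.000, attained e.g. along the cycle 2 → 2 with weight 1 and length 1. So λ(A) = 1/1 = 1.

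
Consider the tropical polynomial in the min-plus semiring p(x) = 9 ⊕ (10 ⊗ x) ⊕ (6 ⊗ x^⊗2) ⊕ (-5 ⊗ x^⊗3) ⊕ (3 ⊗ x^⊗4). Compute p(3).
p(3) = 4

A tropical monomial a ⊗ x^⊗i evaluates to a + i · x. Evaluating each term at x = 3:
  Term 0 contributes 9 + 0 · 3 = 9
  Term 1 contributes 10 + 1 · 3 = 13
  Term 2 contributes 6 + 2 · 3 = 12
  Term 3 contributes -5 + 3 · 3 = 4
  Term 4 contributes 3 + 4 · 3 = 15
p(3) = ⊕ of these = min[9, 13, 12, 4, 15] = 4.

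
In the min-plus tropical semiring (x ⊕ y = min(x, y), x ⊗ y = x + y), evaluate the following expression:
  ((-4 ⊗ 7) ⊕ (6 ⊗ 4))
((-4 ⊗ 7) ⊕ (6 ⊗ 4)) = 3

Expand innermost to outermost. Recall ⊕ takes the minimum of its arguments and ⊗ takes their sum. Working out the expression ((-4 ⊗ 7) ⊕ (6 ⊗ 4)) gives 3.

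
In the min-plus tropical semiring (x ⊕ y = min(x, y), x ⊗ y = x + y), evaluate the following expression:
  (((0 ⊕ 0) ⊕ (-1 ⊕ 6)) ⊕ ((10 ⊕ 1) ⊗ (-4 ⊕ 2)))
(((0 ⊕ 0) ⊕ (-1 ⊕ 6)) ⊕ ((10 ⊕ 1) ⊗ (-4 ⊕ 2))) = -3

Expand innermost to outermost. Recall ⊕ takes the minimum of its arguments and ⊗ takes their sum. Working out the expression (((0 ⊕ 0) ⊕ (-1 ⊕ 6)) ⊕ ((10 ⊕ 1) ⊗ (-4 ⊕ 2))) gives -3.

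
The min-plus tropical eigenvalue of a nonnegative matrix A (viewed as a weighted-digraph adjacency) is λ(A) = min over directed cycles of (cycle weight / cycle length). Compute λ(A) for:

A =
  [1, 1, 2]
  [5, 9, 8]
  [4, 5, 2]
λ(A) = 1

Enumerate directed cycles and compute their means (weight / length). Sample:
  cycle 0 → 0: weight = 1, length = 1, mean = 1/1 ≈ 1.000
  cycle 1 → 1: weight = 9, length = 1, mean = 9/1 ≈ 9.000
  cycle 2 → 2: weight = 2, length = 1, mean = 2/1 ≈ 2.000
  cycle 0 → 1 → 0: weight = 6, length = 2, mean = 6/2 ≈ 3.000
  cycle 0 → 2 → 0: weight = 6, length = 2, mean = 6/2 ≈ 3.000
  cycle 1 → 0 → 1: weight = 6, length = 2, mean = 6/2 ≈ 3.000
Minimum mean = 1.000, attained e.g. along the cycle 0 → 0 with weight 1 and length 1. So λ(A) = 1/1 = 1.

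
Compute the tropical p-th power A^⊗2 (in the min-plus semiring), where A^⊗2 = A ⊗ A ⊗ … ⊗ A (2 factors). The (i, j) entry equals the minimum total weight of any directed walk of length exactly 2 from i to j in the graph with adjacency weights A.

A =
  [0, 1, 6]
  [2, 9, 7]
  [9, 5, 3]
A^⊗2 =
  [0, 1, 6]
  [2, 3, 8]
  [7, 8, 6]

Each entry (A^⊗2)_ij equals the minimum over all length-2 walks i = v_0 → v_1 → … → v_2 = j of Σ_t A[v_t][v_{t+1}]. For example, for (i, j) = (0, 2) we minimise over 3 possible intermediate vertex sequences; the minimum is 6, attained along the walk 0 → 0 → 2.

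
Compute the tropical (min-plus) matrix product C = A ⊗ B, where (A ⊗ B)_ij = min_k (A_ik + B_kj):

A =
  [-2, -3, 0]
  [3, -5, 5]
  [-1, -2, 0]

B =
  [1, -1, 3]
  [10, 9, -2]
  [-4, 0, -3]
A ⊗ B =
  [-4, -3, -5]
  [1, 2, -7]
  [-4, -2, -4]

Apply the min-plus product entry-by-entry:
  C[0][0] = min over k of (A[0][0] + B[0][0] = -2 + 1 = -1, A[0][1] + B[1][0] = -3 + 10 = 7, A[0][2] + B[2][0] = 0 + -4 = -4) = -4 (attained at k = 2)
  C[0][1] = min over k of (A[0][0] + B[0][1] = -2 + -1 = -3, A[0][1] + B[1][1] = -3 + 9 = 6, A[0][2] + B[2][1] = 0 + 0 = 0) = -3 (attained at k = 0)
  C[0][2] = min over k of (A[0][0] + B[0][2] = -2 + 3 = 1, A[0][1] + B[1][2] = -3 + -2 = -5, A[0][2] + B[2][2] = 0 + -3 = -3) = -5 (attained at k = 1)
  C[1][0] = min over k of (A[1][0] + B[0][0] = 3 + 1 = 4, A[1][1] + B[1][0] = -5 + 10 = 5, A[1][2] + B[2][0] = 5 + -4 = 1) = 1 (attained at k = 2)
  C[1][1] = min over k of (A[1][0] + B[0][1] = 3 + -1 = 2, A[1][1] + B[1][1] = -5 + 9 = 4, A[1][2] + B[2][1] = 5 + 0 = 5) = 2 (attained at k = 0)
  C[1][2] = min over k of (A[1][0] + B[0][2] = 3 + 3 = 6, A[1][1] + B[1][2] = -5 + -2 = -7, A[1][2] + B[2][2] = 5 + -3 = 2) = -7 (attained at k = 1)
  C[2][0] = min over k of (A[2][0] + B[0][0] = -1 + 1 = 0, A[2][1] + B[1][0] = -2 + 10 = 8, A[2][2] + B[2][0] = 0 + -4 = -4) = -4 (attained at k = 2)
  C[2][1] = min over k of (A[2][0] + B[0][1] = -1 + -1 = -2, A[2][1] + B[1][1] = -2 + 9 = 7, A[2][2] + B[2][1] = 0 + 0 = 0) = -2 (attained at k = 0)
  C[2][2] = min over k of (A[2][0] + B[0][2] = -1 + 3 = 2, A[2][1] + B[1][2] = -2 + -2 = -4, A[2][2] + B[2][2] = 0 + -3 = -3) = -4 (attained at k = 1)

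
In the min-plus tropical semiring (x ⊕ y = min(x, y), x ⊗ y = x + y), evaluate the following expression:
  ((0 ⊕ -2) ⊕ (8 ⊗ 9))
((0 ⊕ -2) ⊕ (8 ⊗ 9)) = -2

Expand innermost to outermost. Recall ⊕ takes the minimum of its arguments and ⊗ takes their sum. Working out the expression ((0 ⊕ -2) ⊕ (8 ⊗ 9)) gives -2.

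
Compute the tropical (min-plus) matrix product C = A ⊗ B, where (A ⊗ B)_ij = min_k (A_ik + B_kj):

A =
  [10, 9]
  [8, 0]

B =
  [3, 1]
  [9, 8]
A ⊗ B =
  [13, 11]
  [9, 8]

Apply the min-plus product entry-by-entry:
  C[0][0] = min over k of (A[0][0] + B[0][0] = 10 + 3 = 13, A[0][1] + B[1][0] = 9 + 9 = 18) = 13 (attained at k = 0)
  C[0][1] = min over k of (A[0][0] + B[0][1] = 10 + 1 = 11, A[0][1] + B[1][1] = 9 + 8 = 17) = 11 (attained at k = 0)
  C[1][0] = min over k of (A[1][0] + B[0][0] = 8 + 3 = 11, A[1][1] + B[1][0] = 0 + 9 = 9) = 9 (attained at k = 1)
  C[1][1] = min over k of (A[1][0] + B[0][1] = 8 + 1 = 9, A[1][1] + B[1][1] = 0 + 8 = 8) = 8 (attained at k = 1)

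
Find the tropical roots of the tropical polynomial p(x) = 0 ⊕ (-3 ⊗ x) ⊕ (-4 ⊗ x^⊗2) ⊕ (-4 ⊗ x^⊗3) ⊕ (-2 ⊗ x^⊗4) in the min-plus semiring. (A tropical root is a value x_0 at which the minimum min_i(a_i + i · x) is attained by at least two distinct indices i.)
Roots: {-2, 0, 1, 3}

Each tropical root is a break point of the lower envelope of the lines y = a_i + i · x (there are 5 lines, with slopes 0, 1, ..., 4). Only the lines that attain the minimum somewhere contribute to roots; other lines are dominated. Here the surviving (envelope) indices are i = 4, i = 3, i = 2, i = 1, i = 0.
Intersections between consecutive envelope lines give the roots: for adjacent envelope indices i < j the intersection is x = (a_i − a_j) / (j − i). Reading off the sorted break points: {-2, 0, 1, 3}.
Verification: at each break x_0, at least two indices attain the minimum of min_i(a_i + i · x_0).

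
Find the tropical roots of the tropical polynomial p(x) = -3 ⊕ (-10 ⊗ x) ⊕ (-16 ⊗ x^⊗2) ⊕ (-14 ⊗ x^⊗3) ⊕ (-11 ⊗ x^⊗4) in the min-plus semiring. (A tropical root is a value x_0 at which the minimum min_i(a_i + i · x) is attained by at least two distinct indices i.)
Roots: {-3, -2, 6, 7}

Each tropical root is a break point of the lower envelope of the lines y = a_i + i · x (there are 5 lines, with slopes 0, 1, ..., 4). Only the lines that attain the minimum somewhere contribute to roots; other lines are dominated. Here the surviving (envelope) indices are i = 4, i = 3, i = 2, i = 1, i = 0.
Intersections between consecutive envelope lines give the roots: for adjacent envelope indices i < j the intersection is x = (a_i − a_j) / (j − i). Reading off the sorted break points: {-3, -2, 6, 7}.
Verification: at each break x_0, at least two indices attain the minimum of min_i(a_i + i · x_0).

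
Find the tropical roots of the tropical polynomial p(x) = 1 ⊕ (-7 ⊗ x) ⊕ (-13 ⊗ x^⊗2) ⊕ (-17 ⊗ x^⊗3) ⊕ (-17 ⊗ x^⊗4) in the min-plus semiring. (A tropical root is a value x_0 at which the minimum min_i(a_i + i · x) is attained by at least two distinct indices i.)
Roots: {0, 4, 6, 8}

Each tropical root is a break point of the lower envelope of the lines y = a_i + i · x (there are 5 lines, with slopes 0, 1, ..., 4). Only the lines that attain the minimum somewhere contribute to roots; other lines are dominated. Here the surviving (envelope) indices are i = 4, i = 3, i = 2, i = 1, i = 0.
Intersections between consecutive envelope lines give the roots: for adjacent envelope indices i < j the intersection is x = (a_i − a_j) / (j − i). Reading off the sorted break points: {0, 4, 6, 8}.
Verification: at each break x_0, at least two indices attain the minimum of min_i(a_i + i · x_0).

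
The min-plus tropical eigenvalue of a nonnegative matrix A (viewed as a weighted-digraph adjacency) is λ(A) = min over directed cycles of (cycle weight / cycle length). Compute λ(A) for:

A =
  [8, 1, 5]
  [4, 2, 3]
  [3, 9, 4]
λ(A) = 2

Enumerate directed cycles and compute their means (weight / length). Sample:
  cycle 0 → 0: weight = 8, length = 1, mean = 8/1 ≈ 8.000
  cycle 1 → 1: weight = 2, length = 1, mean = 2/1 ≈ 2.000
  cycle 2 → 2: weight = 4, length = 1, mean = 4/1 ≈ 4.000
  cycle 0 → 1 → 0: weight = 5, length = 2, mean = 5/2 ≈ 2.500
  cycle 0 → 2 → 0: weight = 8, length = 2, mean = 8/2 ≈ 4.000
  cycle 1 → 0 → 1: weight = 5, length = 2, mean = 5/2 ≈ 2.500
Minimum mean = 2.000, attained e.g. along the cycle 1 → 1 with weight 2 and length 1. So λ(A) = 2/1 = 2.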